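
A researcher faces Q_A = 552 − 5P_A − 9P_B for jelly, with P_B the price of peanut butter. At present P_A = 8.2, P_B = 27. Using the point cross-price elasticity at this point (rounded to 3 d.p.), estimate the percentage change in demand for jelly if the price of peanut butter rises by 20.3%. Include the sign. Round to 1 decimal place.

At P_A = 8.2, P_B = 27: Q_A = 268.
∂Q_A/∂P_B = -9.
ε = (∂Q_A/∂P_B)(P_B/Q_A) = -9.0000 × 27/268 ≈ -0.907.
%ΔQ_A ≈ ε × %ΔP_B = -0.907 × (20.3%) = -18.4%.

-18.4%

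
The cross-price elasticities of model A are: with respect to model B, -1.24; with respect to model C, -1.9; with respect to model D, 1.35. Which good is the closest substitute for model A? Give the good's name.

model D

Substitutes have ε > 0. Among the positive values, 1.35 (model D) is largest.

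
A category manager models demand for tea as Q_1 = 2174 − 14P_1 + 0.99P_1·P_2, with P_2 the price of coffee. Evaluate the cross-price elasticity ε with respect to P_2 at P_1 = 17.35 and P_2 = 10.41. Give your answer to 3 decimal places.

0.085

At P_1 = 17.35 and P_2 = 10.41: Q_1 = 2109.907.
∂Q_1/∂P_2 = 0.99P_1 = 0.99(17.35) = 17.1765.
ε = (∂Q_1/∂P_2)(P_2/Q_1) = 17.1765 × (10.41/2109.907) ≈ 0.085.
ε > 0: substitutes.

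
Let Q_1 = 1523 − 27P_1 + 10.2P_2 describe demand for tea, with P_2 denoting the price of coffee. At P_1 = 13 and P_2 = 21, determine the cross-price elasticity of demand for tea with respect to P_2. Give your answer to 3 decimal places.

At P_1 = 13 and P_2 = 21: Q_1 = 1386.2.
∂Q_1/∂P_2 = 10.2.
ε = (∂Q_1/∂P_2)(P_2/Q_1) = 10.2 × (21/1386.2) ≈ 0.155.
Since ε > 0, tea and coffee are substitutes.

0.155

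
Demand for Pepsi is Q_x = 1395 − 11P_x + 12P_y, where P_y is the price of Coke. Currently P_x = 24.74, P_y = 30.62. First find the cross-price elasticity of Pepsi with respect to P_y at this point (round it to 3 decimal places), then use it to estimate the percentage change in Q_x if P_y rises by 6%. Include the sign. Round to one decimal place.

At P_x = 24.74, P_y = 30.62: Q_x = 1490.3.
∂Q_x/∂P_y = 12.
ε = (∂Q_x/∂P_y)(P_y/Q_x) = 12.0000 × 30.62/1490.3 ≈ 0.247.
%ΔQ_x ≈ ε × %ΔP_y = 0.247 × (6%) = 1.5%.

1.5%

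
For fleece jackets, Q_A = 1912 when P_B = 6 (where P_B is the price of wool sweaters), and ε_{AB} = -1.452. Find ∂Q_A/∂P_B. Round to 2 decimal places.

ε = (∂Q_A/∂P_B)·(P_B/Q_A) ⇒ ∂Q_A/∂P_B = ε·Q_A/P_B = -1.452 × 1912/6 ≈ -462.70.

-462.70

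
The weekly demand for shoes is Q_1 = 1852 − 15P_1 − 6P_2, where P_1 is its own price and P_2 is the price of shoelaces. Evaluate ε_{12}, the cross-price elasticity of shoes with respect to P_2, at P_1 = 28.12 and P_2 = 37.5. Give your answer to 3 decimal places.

-0.187

At P_1 = 28.12 and P_2 = 37.5: Q_1 = 1205.2.
∂Q_1/∂P_2 = -6.
ε = (∂Q_1/∂P_2)(P_2/Q_1) = -6 × (37.5/1205.2) ≈ -0.187.
Since ε < 0, shoes and shoelaces are complements.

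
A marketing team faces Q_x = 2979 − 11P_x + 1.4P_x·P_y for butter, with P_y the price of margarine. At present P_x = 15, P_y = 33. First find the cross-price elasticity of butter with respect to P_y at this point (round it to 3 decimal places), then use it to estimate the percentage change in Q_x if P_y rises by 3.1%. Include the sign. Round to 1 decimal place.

At P_x = 15, P_y = 33: Q_x = 3507.
∂Q_x/∂P_y = 1.4P_x = 21.0000.
ε = (∂Q_x/∂P_y)(P_y/Q_x) = 21.0000 × 33/3507 ≈ 0.198.
%ΔQ_x ≈ ε × %ΔP_y = 0.198 × (3.1%) = 0.6%.

0.6%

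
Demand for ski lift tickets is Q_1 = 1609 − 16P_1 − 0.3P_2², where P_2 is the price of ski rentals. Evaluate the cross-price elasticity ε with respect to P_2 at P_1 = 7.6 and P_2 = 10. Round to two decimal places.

-0.04

At P_1 = 7.6 and P_2 = 10: Q_1 = 1457.4.
∂Q_1/∂P_2 = -0.6P_2 = -0.6(10) = -6.0000.
ε = (∂Q_1/∂P_2)(P_2/Q_1) = -6.0000 × (10/1457.4) ≈ -0.04.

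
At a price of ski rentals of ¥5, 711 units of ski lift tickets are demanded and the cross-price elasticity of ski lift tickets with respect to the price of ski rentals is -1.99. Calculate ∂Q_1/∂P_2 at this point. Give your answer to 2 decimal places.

-282.98

ε = (∂Q_1/∂P_2)·(P_2/Q_1) ⇒ ∂Q_1/∂P_2 = ε·Q_1/P_2 = -1.99 × 711/5 ≈ -282.98.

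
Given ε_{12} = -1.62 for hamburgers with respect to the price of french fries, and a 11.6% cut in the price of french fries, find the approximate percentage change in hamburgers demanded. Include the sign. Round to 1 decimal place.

%ΔQ ≈ ε × %ΔP of french fries = -1.62 × (-11.6%) = 18.8%.
Demand for hamburgers rises by about 18.8%.

18.8%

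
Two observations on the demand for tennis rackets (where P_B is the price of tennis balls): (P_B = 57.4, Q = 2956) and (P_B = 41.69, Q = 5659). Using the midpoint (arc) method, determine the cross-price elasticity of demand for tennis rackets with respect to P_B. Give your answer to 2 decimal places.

-1.98

ΔQ_A = 5659 − 2956 = 2703; ΔP_B = 41.69 − 57.4 = -15.71.
Midpoints: Q̄_A = 4307.5, P̄_B = 49.55.
ε = (ΔQ_A/Q̄_A)/(ΔP_B/P̄_B) = (2703/4307.5)/(-15.71/49.55) ≈ -1.98.
ε < 0: tennis rackets and tennis balls are complements.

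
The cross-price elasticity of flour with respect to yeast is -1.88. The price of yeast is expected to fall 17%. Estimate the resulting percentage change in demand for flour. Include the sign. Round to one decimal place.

32.0%

%ΔQ ≈ ε × %ΔP of yeast = -1.88 × (-17%) = 32.0%.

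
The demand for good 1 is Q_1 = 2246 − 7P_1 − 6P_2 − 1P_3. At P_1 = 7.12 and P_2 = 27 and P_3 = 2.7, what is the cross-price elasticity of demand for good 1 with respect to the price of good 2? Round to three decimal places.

-0.080

At P_1 = 7.12 and P_2 = 27 and P_3 = 2.7: Q_1 = 2031.46.
∂Q_1/∂P_2 = -6.
ε = (∂Q_1/∂P_2)(P_2/Q_1) = -6 × (27/2031.46) ≈ -0.080.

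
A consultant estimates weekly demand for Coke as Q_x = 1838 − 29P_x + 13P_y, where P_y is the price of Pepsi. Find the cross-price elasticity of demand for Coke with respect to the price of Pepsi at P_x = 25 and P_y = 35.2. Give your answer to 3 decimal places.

0.291

At P_x = 25 and P_y = 35.2: Q_x = 1570.6.
∂Q_x/∂P_y = 13.
ε = (∂Q_x/∂P_y)(P_y/Q_x) = 13 × (35.2/1570.6) ≈ 0.291.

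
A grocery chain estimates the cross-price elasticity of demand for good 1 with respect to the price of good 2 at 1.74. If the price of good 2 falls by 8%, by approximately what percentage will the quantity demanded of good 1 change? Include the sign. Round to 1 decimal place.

%ΔQ ≈ ε × %ΔP of good 2 = 1.74 × (-8%) = -13.9%.

-13.9%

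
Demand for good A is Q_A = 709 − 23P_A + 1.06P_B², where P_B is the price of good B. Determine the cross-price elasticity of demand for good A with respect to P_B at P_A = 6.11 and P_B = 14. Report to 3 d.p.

At P_A = 6.11 and P_B = 14: Q_A = 776.23.
∂Q_A/∂P_B = 2.12P_B = 2.12(14) = 29.6800.
ε = (∂Q_A/∂P_B)(P_B/Q_A) = 29.6800 × (14/776.23) ≈ 0.535.
ε > 0: substitutes.

0.535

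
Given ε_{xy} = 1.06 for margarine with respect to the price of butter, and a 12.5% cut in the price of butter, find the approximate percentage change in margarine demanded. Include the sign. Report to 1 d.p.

-13.3%

%ΔQ ≈ ε × %ΔP of butter = 1.06 × (-12.5%) = -13.3%.
Demand for margarine falls by about 13.3%.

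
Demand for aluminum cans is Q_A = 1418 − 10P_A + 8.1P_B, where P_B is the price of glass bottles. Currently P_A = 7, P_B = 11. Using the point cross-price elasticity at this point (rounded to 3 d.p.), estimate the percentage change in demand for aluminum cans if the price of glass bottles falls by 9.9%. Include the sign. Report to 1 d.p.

-0.6%

At P_A = 7, P_B = 11: Q_A = 1437.1.
∂Q_A/∂P_B = 8.1.
ε = (∂Q_A/∂P_B)(P_B/Q_A) = 8.1000 × 11/1437.1 ≈ 0.062.
%ΔQ_A ≈ ε × %ΔP_B = 0.062 × (-9.9%) = -0.6%.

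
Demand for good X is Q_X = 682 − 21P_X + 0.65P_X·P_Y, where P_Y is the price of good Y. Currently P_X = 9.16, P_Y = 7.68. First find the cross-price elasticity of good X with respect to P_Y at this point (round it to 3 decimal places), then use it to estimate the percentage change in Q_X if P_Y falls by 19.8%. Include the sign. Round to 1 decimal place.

-1.7%

At P_X = 9.16, P_Y = 7.68: Q_X = 535.367.
∂Q_X/∂P_Y = 0.65P_X = 5.9540.
ε = (∂Q_X/∂P_Y)(P_Y/Q_X) = 5.9540 × 7.68/535.367 ≈ 0.085.
%ΔQ_X ≈ ε × %ΔP_Y = 0.085 × (-19.8%) = -1.7%.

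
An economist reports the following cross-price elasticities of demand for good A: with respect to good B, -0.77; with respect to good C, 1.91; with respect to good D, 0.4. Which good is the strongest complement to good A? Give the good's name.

Complements have ε < 0. The most negative value is -0.77 (good B).

good B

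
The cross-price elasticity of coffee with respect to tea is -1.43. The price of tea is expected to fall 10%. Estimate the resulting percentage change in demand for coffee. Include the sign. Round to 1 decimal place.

%ΔQ ≈ ε × %ΔP of tea = -1.43 × (-10%) = 14.3%.
Demand for coffee rises by about 14.3%.

14.3%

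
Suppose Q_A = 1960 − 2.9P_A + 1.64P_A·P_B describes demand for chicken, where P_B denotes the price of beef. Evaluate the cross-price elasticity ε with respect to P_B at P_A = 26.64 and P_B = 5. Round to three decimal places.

0.104

At P_A = 26.64 and P_B = 5: Q_A = 2101.192.
∂Q_A/∂P_B = 1.64P_A = 1.64(26.64) = 43.6896.
ε = (∂Q_A/∂P_B)(P_B/Q_A) = 43.6896 × (5/2101.192) ≈ 0.104.
ε > 0: substitutes.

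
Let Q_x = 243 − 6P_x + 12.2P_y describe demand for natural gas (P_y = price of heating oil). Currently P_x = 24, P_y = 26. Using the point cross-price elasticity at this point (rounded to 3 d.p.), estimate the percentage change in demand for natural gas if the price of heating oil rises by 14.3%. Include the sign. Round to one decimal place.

10.9%

At P_x = 24, P_y = 26: Q_x = 416.2.
∂Q_x/∂P_y = 12.2.
ε = (∂Q_x/∂P_y)(P_y/Q_x) = 12.2000 × 26/416.2 ≈ 0.762.
%ΔQ_x ≈ ε × %ΔP_y = 0.762 × (14.3%) = 10.9%.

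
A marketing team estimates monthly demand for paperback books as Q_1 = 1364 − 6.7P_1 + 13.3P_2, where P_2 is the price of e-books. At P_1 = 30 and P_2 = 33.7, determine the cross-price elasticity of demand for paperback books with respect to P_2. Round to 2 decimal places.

At P_1 = 30 and P_2 = 33.7: Q_1 = 1611.21.
∂Q_1/∂P_2 = 13.3.
ε = (∂Q_1/∂P_2)(P_2/Q_1) = 13.3 × (33.7/1611.21) ≈ 0.28.
Since ε > 0, paperback books and e-books are substitutes.

0.28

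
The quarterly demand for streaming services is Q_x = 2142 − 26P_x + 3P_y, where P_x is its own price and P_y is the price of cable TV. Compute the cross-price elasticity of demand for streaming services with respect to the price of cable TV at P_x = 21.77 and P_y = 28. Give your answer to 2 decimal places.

0.05

At P_x = 21.77 and P_y = 28: Q_x = 1659.98.
∂Q_x/∂P_y = 3.
ε = (∂Q_x/∂P_y)(P_y/Q_x) = 3 × (28/1659.98) ≈ 0.05.
Since ε > 0, streaming services and cable TV are substitutes.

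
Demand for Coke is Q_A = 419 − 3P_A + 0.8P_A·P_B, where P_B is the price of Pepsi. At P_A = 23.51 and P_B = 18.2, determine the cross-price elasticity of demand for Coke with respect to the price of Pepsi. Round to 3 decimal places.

At P_A = 23.51 and P_B = 18.2: Q_A = 690.776.
∂Q_A/∂P_B = 0.8P_A = 0.8(23.51) = 18.8080.
ε = (∂Q_A/∂P_B)(P_B/Q_A) = 18.8080 × (18.2/690.776) ≈ 0.496.

0.496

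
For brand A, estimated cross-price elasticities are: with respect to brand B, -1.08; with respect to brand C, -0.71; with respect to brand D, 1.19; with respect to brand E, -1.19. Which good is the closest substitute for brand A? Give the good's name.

Substitutes have ε > 0. Among the positive values, 1.19 (brand D) is largest.

brand D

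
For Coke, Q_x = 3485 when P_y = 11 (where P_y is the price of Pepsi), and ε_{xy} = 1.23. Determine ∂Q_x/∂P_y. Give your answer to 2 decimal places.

389.69

ε = (∂Q_x/∂P_y)·(P_y/Q_x) ⇒ ∂Q_x/∂P_y = ε·Q_x/P_y = 1.23 × 3485/11 ≈ 389.69.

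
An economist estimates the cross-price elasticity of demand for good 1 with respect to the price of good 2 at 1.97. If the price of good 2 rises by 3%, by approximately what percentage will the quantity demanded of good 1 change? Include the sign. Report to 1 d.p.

5.9%

%ΔQ ≈ ε × %ΔP of good 2 = 1.97 × (3%) = 5.9%.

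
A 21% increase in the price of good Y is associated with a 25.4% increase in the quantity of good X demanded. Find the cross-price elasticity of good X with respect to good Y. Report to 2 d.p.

ε = (%ΔQ of good X) / (%ΔP of good Y) = (25.4%) / (21%) ≈ 1.21.
Positive cross-price elasticity: substitutes.

1.21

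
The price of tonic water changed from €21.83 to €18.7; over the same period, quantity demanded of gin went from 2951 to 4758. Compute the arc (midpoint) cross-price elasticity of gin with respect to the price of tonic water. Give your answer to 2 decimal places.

ΔQ_A = 4758 − 2951 = 1807; ΔP_B = 18.7 − 21.83 = -3.13.
Midpoints: Q̄_A = 3854.5, P̄_B = 20.27.
ε = (ΔQ_A/Q̄_A)/(ΔP_B/P̄_B) = (1807/3854.5)/(-3.13/20.27) ≈ -3.04.

-3.04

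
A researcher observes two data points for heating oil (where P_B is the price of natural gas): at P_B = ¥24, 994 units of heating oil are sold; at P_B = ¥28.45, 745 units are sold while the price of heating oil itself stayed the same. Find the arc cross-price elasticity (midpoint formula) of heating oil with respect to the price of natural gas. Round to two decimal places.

-1.69

ΔQ_A = 745 − 994 = -249; ΔP_B = 28.45 − 24 = 4.45.
Midpoints: Q̄_A = 869.5, P̄_B = 26.23.
ε = (ΔQ_A/Q̄_A)/(ΔP_B/P̄_B) = (-249/869.5)/(4.45/26.23) ≈ -1.69.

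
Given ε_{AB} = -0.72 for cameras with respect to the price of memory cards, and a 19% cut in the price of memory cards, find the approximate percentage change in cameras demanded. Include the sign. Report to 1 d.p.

%ΔQ ≈ ε × %ΔP of memory cards = -0.72 × (-19%) = 13.7%.
Demand for cameras rises by about 13.7%.

13.7%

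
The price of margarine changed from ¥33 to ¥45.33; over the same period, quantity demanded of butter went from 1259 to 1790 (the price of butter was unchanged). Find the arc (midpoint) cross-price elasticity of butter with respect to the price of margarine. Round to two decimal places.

1.11

ΔQ_A = 1790 − 1259 = 531; ΔP_B = 45.33 − 33 = 12.33.
Midpoints: Q̄_A = 1524.5, P̄_B = 39.16.
ε = (ΔQ_A/Q̄_A)/(ΔP_B/P̄_B) = (531/1524.5)/(12.33/39.16) ≈ 1.11.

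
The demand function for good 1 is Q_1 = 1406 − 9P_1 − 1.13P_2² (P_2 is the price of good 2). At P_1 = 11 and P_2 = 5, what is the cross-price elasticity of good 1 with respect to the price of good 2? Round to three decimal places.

-0.044

At P_1 = 11 and P_2 = 5: Q_1 = 1278.75.
∂Q_1/∂P_2 = -2.26P_2 = -2.26(5) = -11.3000.
ε = (∂Q_1/∂P_2)(P_2/Q_1) = -11.3000 × (5/1278.75) ≈ -0.044.
ε < 0: complements.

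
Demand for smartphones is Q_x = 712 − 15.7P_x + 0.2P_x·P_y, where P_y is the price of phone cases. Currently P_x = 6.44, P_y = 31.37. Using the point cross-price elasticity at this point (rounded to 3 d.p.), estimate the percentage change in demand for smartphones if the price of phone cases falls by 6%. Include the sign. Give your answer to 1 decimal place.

At P_x = 6.44, P_y = 31.37: Q_x = 651.297.
∂Q_x/∂P_y = 0.2P_x = 1.2880.
ε = (∂Q_x/∂P_y)(P_y/Q_x) = 1.2880 × 31.37/651.297 ≈ 0.062.
%ΔQ_x ≈ ε × %ΔP_y = 0.062 × (-6%) = -0.4%.

-0.4%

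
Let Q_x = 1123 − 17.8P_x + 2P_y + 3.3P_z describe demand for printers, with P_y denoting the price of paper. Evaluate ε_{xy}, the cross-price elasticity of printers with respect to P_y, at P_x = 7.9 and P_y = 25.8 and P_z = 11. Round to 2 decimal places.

At P_x = 7.9 and P_y = 25.8 and P_z = 11: Q_x = 1070.28.
∂Q_x/∂P_y = 2.
ε = (∂Q_x/∂P_y)(P_y/Q_x) = 2 × (25.8/1070.28) ≈ 0.05.
Since ε > 0, printers and paper are substitutes.

0.05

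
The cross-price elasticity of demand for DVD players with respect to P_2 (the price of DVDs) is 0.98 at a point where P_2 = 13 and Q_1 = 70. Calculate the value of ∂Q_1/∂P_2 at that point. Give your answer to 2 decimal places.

ε = (∂Q_1/∂P_2)·(P_2/Q_1) ⇒ ∂Q_1/∂P_2 = ε·Q_1/P_2 = 0.98 × 70/13 ≈ 5.28.

5.28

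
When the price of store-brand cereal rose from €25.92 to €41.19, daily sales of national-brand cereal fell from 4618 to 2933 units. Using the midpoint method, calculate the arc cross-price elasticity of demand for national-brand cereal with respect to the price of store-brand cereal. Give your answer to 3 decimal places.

ΔQ_A = 2933 − 4618 = -1685; ΔP_B = 41.19 − 25.92 = 15.27.
Midpoints: Q̄_A = 3775.5, P̄_B = 33.55.
ε = (ΔQ_A/Q̄_A)/(ΔP_B/P̄_B) = (-1685/3775.5)/(15.27/33.55) ≈ -0.981.
ε < 0: national-brand cereal and store-brand cereal are complements.

-0.981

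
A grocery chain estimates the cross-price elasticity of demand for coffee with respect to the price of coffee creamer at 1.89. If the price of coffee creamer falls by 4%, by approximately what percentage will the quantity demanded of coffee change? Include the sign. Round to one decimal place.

-7.6%

%ΔQ ≈ ε × %ΔP of coffee creamer = 1.89 × (-4%) = -7.6%.
Demand for coffee falls by about 7.6%.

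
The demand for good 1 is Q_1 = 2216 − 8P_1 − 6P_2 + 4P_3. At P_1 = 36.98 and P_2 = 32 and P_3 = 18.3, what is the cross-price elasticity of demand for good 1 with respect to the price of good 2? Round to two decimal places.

-0.11

At P_1 = 36.98 and P_2 = 32 and P_3 = 18.3: Q_1 = 1801.36.
∂Q_1/∂P_2 = -6.
ε = (∂Q_1/∂P_2)(P_2/Q_1) = -6 × (32/1801.36) ≈ -0.11.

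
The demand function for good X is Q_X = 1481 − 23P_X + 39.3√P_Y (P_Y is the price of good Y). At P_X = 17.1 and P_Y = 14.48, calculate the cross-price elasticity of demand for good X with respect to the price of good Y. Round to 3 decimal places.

0.060

At P_X = 17.1 and P_Y = 14.48: Q_X = 1237.247.
∂Q_X/∂P_Y = 39.3/(2√P_Y) = 39.3/(2√14.48) = 5.1639.
ε = (∂Q_X/∂P_Y)(P_Y/Q_X) = 5.1639 × (14.48/1237.247) ≈ 0.060.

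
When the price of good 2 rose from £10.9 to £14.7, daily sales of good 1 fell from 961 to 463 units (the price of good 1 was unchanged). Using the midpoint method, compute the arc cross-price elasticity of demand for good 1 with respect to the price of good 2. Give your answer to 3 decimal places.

-2.356

ΔQ_1 = 463 − 961 = -498; ΔP_2 = 14.7 − 10.9 = 3.8.
Midpoints: Q̄_1 = 712.0, P̄_2 = 12.80.
ε = (ΔQ_1/Q̄_1)/(ΔP_2/P̄_2) = (-498/712.0)/(3.8/12.80) ≈ -2.356.
ε < 0: good 1 and good 2 are complements.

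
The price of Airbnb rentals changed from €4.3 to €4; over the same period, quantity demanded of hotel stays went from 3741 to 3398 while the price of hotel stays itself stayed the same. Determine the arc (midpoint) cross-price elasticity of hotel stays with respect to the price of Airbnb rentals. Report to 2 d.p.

1.33

ΔQ_A = 3398 − 3741 = -343; ΔP_B = 4 − 4.3 = -0.3.
Midpoints: Q̄_A = 3569.5, P̄_B = 4.15.
ε = (ΔQ_A/Q̄_A)/(ΔP_B/P̄_B) = (-343/3569.5)/(-0.3/4.15) ≈ 1.33.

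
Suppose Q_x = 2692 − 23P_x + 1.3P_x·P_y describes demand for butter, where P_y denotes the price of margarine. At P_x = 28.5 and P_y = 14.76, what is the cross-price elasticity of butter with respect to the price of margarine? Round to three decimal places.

0.212

At P_x = 28.5 and P_y = 14.76: Q_x = 2583.358.
∂Q_x/∂P_y = 1.3P_x = 1.3(28.5) = 37.0500.
ε = (∂Q_x/∂P_y)(P_y/Q_x) = 37.0500 × (14.76/2583.358) ≈ 0.212.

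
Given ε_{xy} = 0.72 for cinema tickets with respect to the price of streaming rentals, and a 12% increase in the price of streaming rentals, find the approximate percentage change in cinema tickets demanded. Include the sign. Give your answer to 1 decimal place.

%ΔQ ≈ ε × %ΔP of streaming rentals = 0.72 × (12%) = 8.6%.
Demand for cinema tickets rises by about 8.6%.

8.6%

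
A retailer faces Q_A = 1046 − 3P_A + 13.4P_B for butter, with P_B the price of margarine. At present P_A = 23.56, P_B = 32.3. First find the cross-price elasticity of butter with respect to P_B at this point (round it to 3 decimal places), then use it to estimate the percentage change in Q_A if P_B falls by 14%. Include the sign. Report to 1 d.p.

-4.3%

At P_A = 23.56, P_B = 32.3: Q_A = 1408.14.
∂Q_A/∂P_B = 13.4.
ε = (∂Q_A/∂P_B)(P_B/Q_A) = 13.4000 × 32.3/1408.14 ≈ 0.307.
%ΔQ_A ≈ ε × %ΔP_B = 0.307 × (-14%) = -4.3%.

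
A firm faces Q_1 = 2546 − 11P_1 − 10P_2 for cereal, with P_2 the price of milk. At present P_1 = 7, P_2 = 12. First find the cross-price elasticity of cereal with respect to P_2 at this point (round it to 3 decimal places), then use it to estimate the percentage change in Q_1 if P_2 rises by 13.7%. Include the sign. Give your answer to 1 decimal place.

At P_1 = 7, P_2 = 12: Q_1 = 2349.
∂Q_1/∂P_2 = -10.
ε = (∂Q_1/∂P_2)(P_2/Q_1) = -10.0000 × 12/2349 ≈ -0.051.
%ΔQ_1 ≈ ε × %ΔP_2 = -0.051 × (13.7%) = -0.7%.

-0.7%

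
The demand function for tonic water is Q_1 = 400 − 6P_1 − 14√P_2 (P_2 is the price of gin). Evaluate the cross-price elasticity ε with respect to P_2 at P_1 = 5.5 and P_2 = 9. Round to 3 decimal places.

At P_1 = 5.5 and P_2 = 9: Q_1 = 325.
∂Q_1/∂P_2 = -14/(2√P_2) = -14/(2√9) = -2.3333.
ε = (∂Q_1/∂P_2)(P_2/Q_1) = -2.3333 × (9/325) ≈ -0.065.
ε < 0: complements.

-0.065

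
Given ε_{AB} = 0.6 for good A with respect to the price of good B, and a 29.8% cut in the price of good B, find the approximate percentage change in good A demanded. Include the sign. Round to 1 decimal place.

-17.9%

%ΔQ ≈ ε × %ΔP of good B = 0.6 × (-29.8%) = -17.9%.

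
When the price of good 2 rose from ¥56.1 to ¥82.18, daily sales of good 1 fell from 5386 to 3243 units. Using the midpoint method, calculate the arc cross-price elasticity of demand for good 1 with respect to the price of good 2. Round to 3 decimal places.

ΔQ_1 = 3243 − 5386 = -2143; ΔP_2 = 82.18 − 56.1 = 26.08.
Midpoints: Q̄_1 = 4314.5, P̄_2 = 69.14.
ε = (ΔQ_1/Q̄_1)/(ΔP_2/P̄_2) = (-2143/4314.5)/(26.08/69.14) ≈ -1.317.

-1.317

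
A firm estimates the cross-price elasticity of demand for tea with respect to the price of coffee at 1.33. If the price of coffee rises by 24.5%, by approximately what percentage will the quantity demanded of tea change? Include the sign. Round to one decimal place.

%ΔQ ≈ ε × %ΔP of coffee = 1.33 × (24.5%) = 32.6%.
Demand for tea rises by about 32.6%.

32.6%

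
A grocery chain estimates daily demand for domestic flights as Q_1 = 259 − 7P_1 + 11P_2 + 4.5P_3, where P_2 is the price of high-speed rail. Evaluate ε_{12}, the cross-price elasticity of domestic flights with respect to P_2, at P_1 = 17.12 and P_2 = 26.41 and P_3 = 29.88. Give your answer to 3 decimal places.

At P_1 = 17.12 and P_2 = 26.41 and P_3 = 29.88: Q_1 = 564.13.
∂Q_1/∂P_2 = 11.
ε = (∂Q_1/∂P_2)(P_2/Q_1) = 11 × (26.41/564.13) ≈ 0.515.
Since ε > 0, domestic flights and high-speed rail are substitutes.

0.515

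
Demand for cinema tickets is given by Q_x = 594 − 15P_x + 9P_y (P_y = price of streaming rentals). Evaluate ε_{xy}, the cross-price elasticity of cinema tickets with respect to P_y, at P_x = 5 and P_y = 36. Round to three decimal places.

At P_x = 5 and P_y = 36: Q_x = 843.
∂Q_x/∂P_y = 9.
ε = (∂Q_x/∂P_y)(P_y/Q_x) = 9 × (36/843) ≈ 0.384.
Since ε > 0, cinema tickets and streaming rentals are substitutes.

0.384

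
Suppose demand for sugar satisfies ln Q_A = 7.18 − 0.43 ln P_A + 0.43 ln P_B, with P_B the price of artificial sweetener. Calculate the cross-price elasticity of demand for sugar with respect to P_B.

In a log-linear (constant-elasticity) demand function, the coefficient on ln P_B is the cross-price elasticity.
ε = 0.43. Positive, so sugar and artificial sweetener are substitutes.

0.43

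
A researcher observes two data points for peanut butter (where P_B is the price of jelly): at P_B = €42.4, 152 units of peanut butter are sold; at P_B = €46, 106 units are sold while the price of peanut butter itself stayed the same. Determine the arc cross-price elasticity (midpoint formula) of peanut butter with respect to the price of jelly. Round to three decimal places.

ΔQ_A = 106 − 152 = -46; ΔP_B = 46 − 42.4 = 3.6.
Midpoints: Q̄_A = 129.0, P̄_B = 44.20.
ε = (ΔQ_A/Q̄_A)/(ΔP_B/P̄_B) = (-46/129.0)/(3.6/44.20) ≈ -4.378.

-4.378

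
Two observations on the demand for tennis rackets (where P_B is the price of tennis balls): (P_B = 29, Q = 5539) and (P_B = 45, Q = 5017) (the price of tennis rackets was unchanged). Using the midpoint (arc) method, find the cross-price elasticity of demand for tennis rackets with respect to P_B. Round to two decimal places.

-0.23

ΔQ_A = 5017 − 5539 = -522; ΔP_B = 45 − 29 = 16.
Midpoints: Q̄_A = 5278.0, P̄_B = 37.00.
ε = (ΔQ_A/Q̄_A)/(ΔP_B/P̄_B) = (-522/5278.0)/(16/37.00) ≈ -0.23.
ε < 0: tennis rackets and tennis balls are complements.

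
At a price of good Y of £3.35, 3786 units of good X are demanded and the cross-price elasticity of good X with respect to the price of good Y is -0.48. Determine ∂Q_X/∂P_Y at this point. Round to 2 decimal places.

ε = (∂Q_X/∂P_Y)·(P_Y/Q_X) ⇒ ∂Q_X/∂P_Y = ε·Q_X/P_Y = -0.48 × 3786/3.35 ≈ -542.47.

-542.47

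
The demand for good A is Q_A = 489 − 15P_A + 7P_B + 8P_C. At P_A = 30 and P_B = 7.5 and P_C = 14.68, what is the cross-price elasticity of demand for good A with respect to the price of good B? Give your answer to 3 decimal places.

0.251

At P_A = 30 and P_B = 7.5 and P_C = 14.68: Q_A = 208.94.
∂Q_A/∂P_B = 7.
ε = (∂Q_A/∂P_B)(P_B/Q_A) = 7 × (7.5/208.94) ≈ 0.251.
Since ε > 0, good A and good B are substitutes.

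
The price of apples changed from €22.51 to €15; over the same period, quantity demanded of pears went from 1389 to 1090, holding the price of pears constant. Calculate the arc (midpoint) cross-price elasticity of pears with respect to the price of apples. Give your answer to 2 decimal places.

ΔQ_A = 1090 − 1389 = -299; ΔP_B = 15 − 22.51 = -7.51.
Midpoints: Q̄_A = 1239.5, P̄_B = 18.76.
ε = (ΔQ_A/Q̄_A)/(ΔP_B/P̄_B) = (-299/1239.5)/(-7.51/18.76) ≈ 0.60.
ε > 0: pears and apples are substitutes.

0.60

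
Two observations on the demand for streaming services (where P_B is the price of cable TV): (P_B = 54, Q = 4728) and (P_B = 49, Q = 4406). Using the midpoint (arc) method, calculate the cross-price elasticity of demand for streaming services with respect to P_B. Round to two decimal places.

0.73

ΔQ_A = 4406 − 4728 = -322; ΔP_B = 49 − 54 = -5.
Midpoints: Q̄_A = 4567.0, P̄_B = 51.50.
ε = (ΔQ_A/Q̄_A)/(ΔP_B/P̄_B) = (-322/4567.0)/(-5/51.50) ≈ 0.73.
ε > 0: streaming services and cable TV are substitutes.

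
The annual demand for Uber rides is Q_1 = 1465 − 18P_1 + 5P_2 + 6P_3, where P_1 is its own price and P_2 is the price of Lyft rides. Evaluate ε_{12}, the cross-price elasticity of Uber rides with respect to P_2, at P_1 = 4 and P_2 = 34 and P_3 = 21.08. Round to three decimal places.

0.101

At P_1 = 4 and P_2 = 34 and P_3 = 21.08: Q_1 = 1689.48.
∂Q_1/∂P_2 = 5.
ε = (∂Q_1/∂P_2)(P_2/Q_1) = 5 × (34/1689.48) ≈ 0.101.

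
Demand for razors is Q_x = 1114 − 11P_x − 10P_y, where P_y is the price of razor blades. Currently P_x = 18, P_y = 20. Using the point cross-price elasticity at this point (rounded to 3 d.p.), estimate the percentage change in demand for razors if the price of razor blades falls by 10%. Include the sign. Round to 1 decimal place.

At P_x = 18, P_y = 20: Q_x = 716.
∂Q_x/∂P_y = -10.
ε = (∂Q_x/∂P_y)(P_y/Q_x) = -10.0000 × 20/716 ≈ -0.279.
%ΔQ_x ≈ ε × %ΔP_y = -0.279 × (-10%) = 2.8%.

2.8%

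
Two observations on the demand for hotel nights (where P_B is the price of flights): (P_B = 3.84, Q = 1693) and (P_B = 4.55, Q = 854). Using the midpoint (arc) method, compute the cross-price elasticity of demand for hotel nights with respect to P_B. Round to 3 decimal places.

-3.893

ΔQ_A = 854 − 1693 = -839; ΔP_B = 4.55 − 3.84 = 0.71.
Midpoints: Q̄_A = 1273.5, P̄_B = 4.20.
ε = (ΔQ_A/Q̄_A)/(ΔP_B/P̄_B) = (-839/1273.5)/(0.71/4.20) ≈ -3.893.
ε < 0: hotel nights and flights are complements.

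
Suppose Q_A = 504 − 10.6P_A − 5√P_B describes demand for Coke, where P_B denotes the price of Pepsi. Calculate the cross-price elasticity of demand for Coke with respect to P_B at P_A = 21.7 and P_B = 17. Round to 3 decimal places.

-0.041

At P_A = 21.7 and P_B = 17: Q_A = 253.364.
∂Q_A/∂P_B = -5/(2√P_B) = -5/(2√17) = -0.6063.
ε = (∂Q_A/∂P_B)(P_B/Q_A) = -0.6063 × (17/253.364) ≈ -0.041.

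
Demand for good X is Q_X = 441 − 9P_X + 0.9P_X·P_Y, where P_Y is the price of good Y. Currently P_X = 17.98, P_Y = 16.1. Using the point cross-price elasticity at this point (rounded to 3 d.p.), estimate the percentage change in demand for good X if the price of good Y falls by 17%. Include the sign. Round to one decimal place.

At P_X = 17.98, P_Y = 16.1: Q_X = 539.710.
∂Q_X/∂P_Y = 0.9P_X = 16.1820.
ε = (∂Q_X/∂P_Y)(P_Y/Q_X) = 16.1820 × 16.1/539.710 ≈ 0.483.
%ΔQ_X ≈ ε × %ΔP_Y = 0.483 × (-17%) = -8.2%.

-8.2%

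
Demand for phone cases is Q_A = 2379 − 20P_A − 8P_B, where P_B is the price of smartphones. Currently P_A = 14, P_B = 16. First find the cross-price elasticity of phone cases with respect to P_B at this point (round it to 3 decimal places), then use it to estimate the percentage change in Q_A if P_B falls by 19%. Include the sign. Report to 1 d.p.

At P_A = 14, P_B = 16: Q_A = 1971.
∂Q_A/∂P_B = -8.
ε = (∂Q_A/∂P_B)(P_B/Q_A) = -8.0000 × 16/1971 ≈ -0.065.
%ΔQ_A ≈ ε × %ΔP_B = -0.065 × (-19%) = 1.2%.

1.2%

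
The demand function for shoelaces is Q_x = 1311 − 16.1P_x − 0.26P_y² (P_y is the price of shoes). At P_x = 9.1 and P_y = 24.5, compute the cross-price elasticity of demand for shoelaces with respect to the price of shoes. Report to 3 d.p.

-0.310

At P_x = 9.1 and P_y = 24.5: Q_x = 1008.425.
∂Q_x/∂P_y = -0.52P_y = -0.52(24.5) = -12.7400.
ε = (∂Q_x/∂P_y)(P_y/Q_x) = -12.7400 × (24.5/1008.425) ≈ -0.310.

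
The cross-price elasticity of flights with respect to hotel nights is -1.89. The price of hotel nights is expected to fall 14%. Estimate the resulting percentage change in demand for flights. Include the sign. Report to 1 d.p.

26.5%

%ΔQ ≈ ε × %ΔP of hotel nights = -1.89 × (-14%) = 26.5%.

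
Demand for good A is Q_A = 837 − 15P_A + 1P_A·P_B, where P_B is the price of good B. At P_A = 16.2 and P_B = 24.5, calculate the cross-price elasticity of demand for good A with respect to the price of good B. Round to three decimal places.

At P_A = 16.2 and P_B = 24.5: Q_A = 990.9.
∂Q_A/∂P_B = 1P_A = 1(16.2) = 16.2000.
ε = (∂Q_A/∂P_B)(P_B/Q_A) = 16.2000 × (24.5/990.9) ≈ 0.401.
ε > 0: substitutes.

0.401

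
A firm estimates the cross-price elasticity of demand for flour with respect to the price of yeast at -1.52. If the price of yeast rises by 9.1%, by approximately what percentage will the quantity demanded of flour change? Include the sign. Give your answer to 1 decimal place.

-13.8%

%ΔQ ≈ ε × %ΔP of yeast = -1.52 × (9.1%) = -13.8%.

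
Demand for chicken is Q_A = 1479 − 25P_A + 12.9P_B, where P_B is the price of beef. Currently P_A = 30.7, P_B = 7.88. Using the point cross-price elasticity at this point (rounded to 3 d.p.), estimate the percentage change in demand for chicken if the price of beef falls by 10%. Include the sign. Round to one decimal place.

At P_A = 30.7, P_B = 7.88: Q_A = 813.152.
∂Q_A/∂P_B = 12.9.
ε = (∂Q_A/∂P_B)(P_B/Q_A) = 12.9000 × 7.88/813.152 ≈ 0.125.
%ΔQ_A ≈ ε × %ΔP_B = 0.125 × (-10%) = -1.3%.

-1.3%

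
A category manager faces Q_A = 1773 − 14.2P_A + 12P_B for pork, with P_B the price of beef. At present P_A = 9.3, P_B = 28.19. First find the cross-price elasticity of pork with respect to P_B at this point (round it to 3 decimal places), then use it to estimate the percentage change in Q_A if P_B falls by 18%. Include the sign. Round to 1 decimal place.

At P_A = 9.3, P_B = 28.19: Q_A = 1979.22.
∂Q_A/∂P_B = 12.
ε = (∂Q_A/∂P_B)(P_B/Q_A) = 12.0000 × 28.19/1979.22 ≈ 0.171.
%ΔQ_A ≈ ε × %ΔP_B = 0.171 × (-18%) = -3.1%.

-3.1%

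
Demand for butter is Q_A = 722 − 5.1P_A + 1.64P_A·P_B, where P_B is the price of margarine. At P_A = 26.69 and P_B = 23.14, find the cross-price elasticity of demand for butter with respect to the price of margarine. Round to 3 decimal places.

At P_A = 26.69 and P_B = 23.14: Q_A = 1598.756.
∂Q_A/∂P_B = 1.64P_A = 1.64(26.69) = 43.7716.
ε = (∂Q_A/∂P_B)(P_B/Q_A) = 43.7716 × (23.14/1598.756) ≈ 0.634.
ε > 0: substitutes.

0.634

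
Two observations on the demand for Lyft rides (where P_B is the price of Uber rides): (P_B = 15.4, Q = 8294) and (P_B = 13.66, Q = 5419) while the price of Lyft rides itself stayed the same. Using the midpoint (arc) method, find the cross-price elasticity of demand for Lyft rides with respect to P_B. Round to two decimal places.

ΔQ_A = 5419 − 8294 = -2875; ΔP_B = 13.66 − 15.4 = -1.74.
Midpoints: Q̄_A = 6856.5, P̄_B = 14.53.
ε = (ΔQ_A/Q̄_A)/(ΔP_B/P̄_B) = (-2875/6856.5)/(-1.74/14.53) ≈ 3.50.
ε > 0: Lyft rides and Uber rides are substitutes.

3.50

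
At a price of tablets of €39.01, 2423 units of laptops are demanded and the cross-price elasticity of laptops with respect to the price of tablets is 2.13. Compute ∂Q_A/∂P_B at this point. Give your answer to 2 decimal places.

132.30

ε = (∂Q_A/∂P_B)·(P_B/Q_A) ⇒ ∂Q_A/∂P_B = ε·Q_A/P_B = 2.13 × 2423/39.01 ≈ 132.30.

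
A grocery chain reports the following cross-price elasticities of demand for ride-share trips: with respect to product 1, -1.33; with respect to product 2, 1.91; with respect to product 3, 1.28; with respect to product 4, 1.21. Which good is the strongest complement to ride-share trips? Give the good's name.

Complements have ε < 0. The most negative value is -1.33 (product 1).

product 1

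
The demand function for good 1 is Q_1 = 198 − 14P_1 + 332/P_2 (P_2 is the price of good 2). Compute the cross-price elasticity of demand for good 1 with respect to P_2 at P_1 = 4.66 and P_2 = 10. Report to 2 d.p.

At P_1 = 4.66 and P_2 = 10: Q_1 = 165.96.
∂Q_1/∂P_2 = −332/P_2² = -3.3200.
ε = (∂Q_1/∂P_2)(P_2/Q_1) = -3.3200 × (10/165.96) ≈ -0.20.

-0.20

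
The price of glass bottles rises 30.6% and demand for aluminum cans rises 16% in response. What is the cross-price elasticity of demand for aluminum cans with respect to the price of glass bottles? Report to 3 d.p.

ε = (%ΔQ of aluminum cans) / (%ΔP of glass bottles) = (16%) / (30.6%) ≈ 0.523.

0.523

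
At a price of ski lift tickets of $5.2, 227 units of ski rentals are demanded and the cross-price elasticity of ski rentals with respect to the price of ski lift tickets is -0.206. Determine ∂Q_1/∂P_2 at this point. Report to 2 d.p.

ε = (∂Q_1/∂P_2)·(P_2/Q_1) ⇒ ∂Q_1/∂P_2 = ε·Q_1/P_2 = -0.206 × 227/5.2 ≈ -8.99.

-8.99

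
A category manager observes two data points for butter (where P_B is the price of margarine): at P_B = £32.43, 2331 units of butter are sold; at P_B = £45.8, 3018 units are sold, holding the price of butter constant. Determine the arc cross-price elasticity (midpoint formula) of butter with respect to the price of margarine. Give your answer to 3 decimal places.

ΔQ_A = 3018 − 2331 = 687; ΔP_B = 45.8 − 32.43 = 13.37.
Midpoints: Q̄_A = 2674.5, P̄_B = 39.11.
ε = (ΔQ_A/Q̄_A)/(ΔP_B/P̄_B) = (687/2674.5)/(13.37/39.11) ≈ 0.751.
ε > 0: butter and margarine are substitutes.

0.751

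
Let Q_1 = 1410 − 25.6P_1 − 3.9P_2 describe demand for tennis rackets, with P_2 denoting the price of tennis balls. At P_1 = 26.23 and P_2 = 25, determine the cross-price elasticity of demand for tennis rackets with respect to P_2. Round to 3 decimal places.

-0.152

At P_1 = 26.23 and P_2 = 25: Q_1 = 641.012.
∂Q_1/∂P_2 = -3.9.
ε = (∂Q_1/∂P_2)(P_2/Q_1) = -3.9 × (25/641.012) ≈ -0.152.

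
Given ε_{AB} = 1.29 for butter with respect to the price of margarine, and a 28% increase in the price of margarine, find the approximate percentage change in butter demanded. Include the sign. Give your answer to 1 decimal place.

%ΔQ ≈ ε × %ΔP of margarine = 1.29 × (28%) = 36.1%.

36.1%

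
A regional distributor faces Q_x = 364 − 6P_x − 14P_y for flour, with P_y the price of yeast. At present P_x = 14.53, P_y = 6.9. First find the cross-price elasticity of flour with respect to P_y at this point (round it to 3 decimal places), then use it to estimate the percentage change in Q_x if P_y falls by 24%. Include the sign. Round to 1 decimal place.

At P_x = 14.53, P_y = 6.9: Q_x = 180.22.
∂Q_x/∂P_y = -14.
ε = (∂Q_x/∂P_y)(P_y/Q_x) = -14.0000 × 6.9/180.22 ≈ -0.536.
%ΔQ_x ≈ ε × %ΔP_y = -0.536 × (-24%) = 12.9%.

12.9%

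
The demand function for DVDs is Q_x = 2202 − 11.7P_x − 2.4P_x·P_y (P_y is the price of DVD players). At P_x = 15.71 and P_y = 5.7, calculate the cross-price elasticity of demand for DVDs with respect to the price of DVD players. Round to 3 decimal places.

-0.119

At P_x = 15.71 and P_y = 5.7: Q_x = 1803.280.
∂Q_x/∂P_y = -2.4P_x = -2.4(15.71) = -37.7040.
ε = (∂Q_x/∂P_y)(P_y/Q_x) = -37.7040 × (5.7/1803.280) ≈ -0.119.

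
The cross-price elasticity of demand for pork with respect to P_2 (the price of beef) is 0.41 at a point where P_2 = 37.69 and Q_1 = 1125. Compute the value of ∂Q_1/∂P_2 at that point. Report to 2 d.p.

ε = (∂Q_1/∂P_2)·(P_2/Q_1) ⇒ ∂Q_1/∂P_2 = ε·Q_1/P_2 = 0.41 × 1125/37.69 ≈ 12.24.

12.24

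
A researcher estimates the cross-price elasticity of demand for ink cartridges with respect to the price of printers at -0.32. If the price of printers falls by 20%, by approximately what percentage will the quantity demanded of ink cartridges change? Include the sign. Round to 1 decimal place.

%ΔQ ≈ ε × %ΔP of printers = -0.32 × (-20%) = 6.4%.
Demand for ink cartridges rises by about 6.4%.

6.4%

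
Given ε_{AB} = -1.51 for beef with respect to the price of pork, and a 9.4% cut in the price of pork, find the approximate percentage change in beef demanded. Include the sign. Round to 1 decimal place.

%ΔQ ≈ ε × %ΔP of pork = -1.51 × (-9.4%) = 14.2%.
Demand for beef rises by about 14.2%.

14.2%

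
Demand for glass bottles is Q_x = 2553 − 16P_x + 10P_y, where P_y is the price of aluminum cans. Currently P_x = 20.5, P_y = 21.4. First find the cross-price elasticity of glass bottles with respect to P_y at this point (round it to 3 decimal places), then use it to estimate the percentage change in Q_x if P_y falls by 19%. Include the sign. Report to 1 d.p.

-1.7%

At P_x = 20.5, P_y = 21.4: Q_x = 2439.
∂Q_x/∂P_y = 10.
ε = (∂Q_x/∂P_y)(P_y/Q_x) = 10.0000 × 21.4/2439 ≈ 0.088.
%ΔQ_x ≈ ε × %ΔP_y = 0.088 × (-19%) = -1.7%.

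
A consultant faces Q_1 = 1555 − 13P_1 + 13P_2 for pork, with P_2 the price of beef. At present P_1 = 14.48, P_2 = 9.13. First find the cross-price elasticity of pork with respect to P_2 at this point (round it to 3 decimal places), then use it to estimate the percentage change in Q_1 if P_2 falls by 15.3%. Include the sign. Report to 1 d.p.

At P_1 = 14.48, P_2 = 9.13: Q_1 = 1485.45.
∂Q_1/∂P_2 = 13.
ε = (∂Q_1/∂P_2)(P_2/Q_1) = 13.0000 × 9.13/1485.45 ≈ 0.080.
%ΔQ_1 ≈ ε × %ΔP_2 = 0.080 × (-15.3%) = -1.2%.

-1.2%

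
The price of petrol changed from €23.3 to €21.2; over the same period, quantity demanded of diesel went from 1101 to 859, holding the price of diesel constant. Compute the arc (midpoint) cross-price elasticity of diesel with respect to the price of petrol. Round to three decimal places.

ΔQ_A = 859 − 1101 = -242; ΔP_B = 21.2 − 23.3 = -2.1.
Midpoints: Q̄_A = 980.0, P̄_B = 22.25.
ε = (ΔQ_A/Q̄_A)/(ΔP_B/P̄_B) = (-242/980.0)/(-2.1/22.25) ≈ 2.616.

2.616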